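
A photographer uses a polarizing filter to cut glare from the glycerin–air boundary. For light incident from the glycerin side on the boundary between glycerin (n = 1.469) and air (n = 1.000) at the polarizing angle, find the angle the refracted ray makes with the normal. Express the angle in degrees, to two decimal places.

θ_B = arctan(n₂/n₁) = arctan(1.000/1.469) = 34.24°.
Since θ_B + θ_t = 90° at Brewster incidence, θ_t = 90° − 34.24° = 55.76°.

θ_t ≈ 55.76°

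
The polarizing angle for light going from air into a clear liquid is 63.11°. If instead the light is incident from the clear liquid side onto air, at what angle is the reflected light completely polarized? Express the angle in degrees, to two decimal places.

θ_B' ≈ 26.89°

tan θ_B' = n₁/n₂ = 1/tan θ_B, so θ_B' = 90° − θ_B.
θ_B' = 90° − 63.11° = 26.89°.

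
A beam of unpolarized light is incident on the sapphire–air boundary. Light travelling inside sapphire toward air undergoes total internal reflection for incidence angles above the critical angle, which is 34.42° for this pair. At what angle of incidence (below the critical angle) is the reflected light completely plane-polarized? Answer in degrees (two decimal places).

θ_B ≈ 29.48°

sin θ_c = n₂/n₁, so n₂/n₁ = sin 34.42° = 0.5653.
Brewster: tan θ_B = n₂/n₁ = 0.5653.
θ_B = arctan(0.5653) = 29.48°.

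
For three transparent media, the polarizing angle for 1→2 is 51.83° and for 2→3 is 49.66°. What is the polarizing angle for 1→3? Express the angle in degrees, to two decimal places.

Each Brewster angle gives a ratio: n₂/n₁ = tan 51.83° = 1.2721, n₃/n₂ = tan 49.66° = 1.1775.
So n₃/n₁ = (n₂/n₁)(n₃/n₂) = 1.2721 × 1.1775 = 1.4979.
θ_B(1→3) = arctan(1.4979) = 56.27°.

θ_B ≈ 56.27°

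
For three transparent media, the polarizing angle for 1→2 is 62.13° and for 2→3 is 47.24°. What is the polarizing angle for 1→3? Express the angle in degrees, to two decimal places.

tan θ_B(1→2) = n₂/n₁ = tan 62.13° = 1.8911.
tan θ_B(2→3) = n₃/n₂ = tan 47.24° = 1.0814.
Multiplying, n₃/n₁ = 1.8911 × 1.0814 = 2.0450, and θ_B(1→3) = arctan 2.0450 = 63.94°.

θ_B ≈ 63.94°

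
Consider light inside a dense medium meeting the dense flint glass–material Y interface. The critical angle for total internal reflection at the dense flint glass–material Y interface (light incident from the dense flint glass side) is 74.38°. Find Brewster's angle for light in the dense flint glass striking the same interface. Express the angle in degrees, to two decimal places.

At the critical angle sin θ_c = n₂/n₁, giving n₂/n₁ = sin 74.38° = 0.9631.
Then tan θ_B = n₂/n₁ = 0.9631, so θ_B = arctan 0.9631 = 43.92°.

θ_B ≈ 43.92°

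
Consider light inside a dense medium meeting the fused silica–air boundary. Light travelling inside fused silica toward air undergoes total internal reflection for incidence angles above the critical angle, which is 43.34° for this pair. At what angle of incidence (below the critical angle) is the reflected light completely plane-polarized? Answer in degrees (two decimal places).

n₂/n₁ = sin θ_c = sin 43.34° = 0.6863.
tan θ_B equals the same ratio, so θ_B = arctan(0.6863) = 34.46°.

θ_B ≈ 34.46°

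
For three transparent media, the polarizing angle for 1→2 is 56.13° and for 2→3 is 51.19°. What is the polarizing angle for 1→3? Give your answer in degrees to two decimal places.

tan θ_B(1→2) = n₂/n₁ = tan 56.13° = 1.4898.
tan θ_B(2→3) = n₃/n₂ = tan 51.19° = 1.2433.
Multiplying, n₃/n₁ = 1.4898 × 1.2433 = 1.8523, and θ_B(1→3) = arctan 1.8523 = 61.64°.

θ_B ≈ 61.64°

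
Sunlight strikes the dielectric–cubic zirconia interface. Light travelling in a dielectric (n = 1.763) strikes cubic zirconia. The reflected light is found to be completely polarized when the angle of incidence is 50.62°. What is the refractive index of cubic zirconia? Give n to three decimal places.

n ≈ 2.148

At the polarizing angle, tan θ_B = n₂/n₁ with n₁ on the incident side (a dielectric) and n₂ on the transmitted side (cubic zirconia).
n₂ = n₁ tan θ_B = 1.763 × tan 50.62° = 2.148.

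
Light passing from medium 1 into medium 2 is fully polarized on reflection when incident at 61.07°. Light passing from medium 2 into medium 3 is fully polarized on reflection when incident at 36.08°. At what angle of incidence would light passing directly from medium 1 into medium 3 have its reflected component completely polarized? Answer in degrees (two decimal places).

θ_B ≈ 52.82°

Each Brewster angle gives a ratio: n₂/n₁ = tan 61.07° = 1.8093, n₃/n₂ = tan 36.08° = 0.7287.
So n₃/n₁ = (n₂/n₁)(n₃/n₂) = 1.8093 × 0.7287 = 1.3184.
θ_B(1→3) = arctan(1.3184) = 52.82°.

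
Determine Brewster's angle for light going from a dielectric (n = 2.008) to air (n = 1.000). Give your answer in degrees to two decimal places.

tan θ_B = n₂/n₁ = 1.000/2.008 = 0.4980.
So θ_B = arctan 0.4980 = 26.47°.

θ_B ≈ 26.47°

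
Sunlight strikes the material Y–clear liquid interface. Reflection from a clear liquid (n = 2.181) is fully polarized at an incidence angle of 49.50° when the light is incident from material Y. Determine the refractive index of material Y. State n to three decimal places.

Brewster's law: tan θ_B = n₂/n₁ (light incident in material Y, refracted into a clear liquid).
n₁ = n₂ / tan θ_B = 2.181 / tan 49.50° = 1.863.

n ≈ 1.863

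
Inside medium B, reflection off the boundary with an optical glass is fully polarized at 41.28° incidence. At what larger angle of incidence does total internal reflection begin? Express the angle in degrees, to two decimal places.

θ_c ≈ 61.39°

tan θ_B = n₂/n₁ = tan 41.28° = 0.8779.
Total internal reflection: sin θ_c = n₂/n₁ = 0.8779.
θ_c = arcsin(0.8779) = 61.39°.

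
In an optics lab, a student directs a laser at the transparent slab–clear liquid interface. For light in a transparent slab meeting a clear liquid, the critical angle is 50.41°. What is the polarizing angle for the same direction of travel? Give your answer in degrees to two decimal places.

θ_B ≈ 37.62°

n₂/n₁ = sin θ_c = sin 50.41° = 0.7706.
tan θ_B equals the same ratio, so θ_B = arctan(0.7706) = 37.62°.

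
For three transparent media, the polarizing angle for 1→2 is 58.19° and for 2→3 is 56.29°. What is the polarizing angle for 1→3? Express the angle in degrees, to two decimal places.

tan θ_B(1→2) = n₂/n₁ = tan 58.19° = 1.6122.
tan θ_B(2→3) = n₃/n₂ = tan 56.29° = 1.4989.
So n₃/n₁ = (n₂/n₁)(n₃/n₂) = 1.6122 × 1.4989 = 2.4165.
θ_B(1→3) = arctan(2.4165) = 67.52°.

θ_B ≈ 67.52°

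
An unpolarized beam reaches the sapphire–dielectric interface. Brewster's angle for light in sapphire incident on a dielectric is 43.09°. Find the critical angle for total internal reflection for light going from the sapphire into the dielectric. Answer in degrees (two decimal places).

θ_c ≈ 69.30°

tan θ_B = n₂/n₁ = tan 43.09° = 0.9355.
Total internal reflection: sin θ_c = n₂/n₁ = 0.9355.
θ_c = arcsin(0.9355) = 69.30°.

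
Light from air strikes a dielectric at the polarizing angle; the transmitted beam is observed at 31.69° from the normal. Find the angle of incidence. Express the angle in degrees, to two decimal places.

Brewster's condition makes the reflected and refracted beams perpendicular: θ_B + θ_t = 90°.
So θ_B = 90° − θ_t = 90° − 31.69° = 58.31°.

θ_B ≈ 58.31°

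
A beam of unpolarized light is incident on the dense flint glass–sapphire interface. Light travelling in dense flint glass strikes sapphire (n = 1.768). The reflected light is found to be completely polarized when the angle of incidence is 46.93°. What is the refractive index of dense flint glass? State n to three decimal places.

Brewster's law: tan θ_B = n₂/n₁ (light incident in dense flint glass, refracted into sapphire).
n₁ = n₂ / tan θ_B = 1.768 / tan 46.93° = 1.653.

n ≈ 1.653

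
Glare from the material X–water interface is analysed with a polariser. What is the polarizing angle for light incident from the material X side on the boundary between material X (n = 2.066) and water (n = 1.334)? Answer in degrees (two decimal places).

Here n₂/n₁ = 1.334/2.066 = 0.6457, and Brewster's law gives tan θ_B = n₂/n₁.
θ_B = arctan(0.6457) = 32.85°.

θ_B ≈ 32.85°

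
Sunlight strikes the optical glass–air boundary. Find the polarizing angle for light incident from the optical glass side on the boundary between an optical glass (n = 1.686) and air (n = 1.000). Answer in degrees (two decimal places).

tan θ_B = n₂/n₁ = 1.000/1.686 = 0.5931.
θ_B = arctan(0.5931) = 30.67°.

θ_B ≈ 30.67°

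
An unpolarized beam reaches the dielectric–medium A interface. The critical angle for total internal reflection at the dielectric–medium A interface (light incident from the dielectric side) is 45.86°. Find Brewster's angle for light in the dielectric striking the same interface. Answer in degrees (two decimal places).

n₂/n₁ = sin θ_c = sin 45.86° = 0.7176.
tan θ_B equals the same ratio, so θ_B = arctan(0.7176) = 35.66°.

θ_B ≈ 35.66°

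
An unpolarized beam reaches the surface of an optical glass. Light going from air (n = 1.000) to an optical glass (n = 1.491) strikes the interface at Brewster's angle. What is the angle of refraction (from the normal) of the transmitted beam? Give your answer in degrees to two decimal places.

θ_t ≈ 33.85°

θ_B = arctan(n₂/n₁) = arctan(1.491/1.000) = 56.15°.
The refracted ray is perpendicular to the reflected ray, so θ_t = 90° − θ_B = 33.85°.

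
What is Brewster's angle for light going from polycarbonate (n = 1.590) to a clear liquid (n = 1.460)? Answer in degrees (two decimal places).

θ_B ≈ 42.56°

The reflected p-component vanishes when tan θ_B = n₂/n₁.
Here n₂/n₁ = 1.460/1.590 = 0.9182, and Brewster's law gives tan θ_B = n₂/n₁.
θ_B = arctan(0.9182) = 42.56°.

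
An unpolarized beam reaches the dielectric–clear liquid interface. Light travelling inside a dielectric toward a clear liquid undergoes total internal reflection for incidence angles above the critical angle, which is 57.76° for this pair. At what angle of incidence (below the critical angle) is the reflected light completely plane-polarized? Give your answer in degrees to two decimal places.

θ_B ≈ 40.23°

At the critical angle sin θ_c = n₂/n₁, giving n₂/n₁ = sin 57.76° = 0.8458.
Then tan θ_B = n₂/n₁ = 0.8458, so θ_B = arctan 0.8458 = 40.23°.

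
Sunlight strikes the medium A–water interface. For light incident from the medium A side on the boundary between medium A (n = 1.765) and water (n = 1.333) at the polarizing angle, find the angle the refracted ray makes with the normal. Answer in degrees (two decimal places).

θ_t ≈ 52.94°

First find Brewster's angle: tan θ_B = 1.333/1.765 = 0.7552, giving θ_B = 37.06°.
The refracted ray is perpendicular to the reflected ray, so θ_t = 90° − θ_B = 52.94°.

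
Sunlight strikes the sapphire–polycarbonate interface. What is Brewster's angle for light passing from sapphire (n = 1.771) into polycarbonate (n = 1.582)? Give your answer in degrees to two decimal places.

Brewster's condition: tan θ_B = n₂/n₁ = 1.582/1.771 = 0.8933. Taking the arctangent, θ_B = 41.77°.

θ_B ≈ 41.77°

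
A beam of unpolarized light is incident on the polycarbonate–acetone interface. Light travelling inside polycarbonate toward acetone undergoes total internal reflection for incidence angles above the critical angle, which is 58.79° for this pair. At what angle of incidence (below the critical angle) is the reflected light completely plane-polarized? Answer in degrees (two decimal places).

θ_B ≈ 40.54°

At the critical angle sin θ_c = n₂/n₁, giving n₂/n₁ = sin 58.79° = 0.8553.
Then tan θ_B = n₂/n₁ = 0.8553, so θ_B = arctan 0.8553 = 40.54°.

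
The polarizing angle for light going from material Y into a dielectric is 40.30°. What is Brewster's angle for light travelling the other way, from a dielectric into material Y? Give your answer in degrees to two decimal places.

tan θ_B' = n₁/n₂ = 1/tan θ_B, so θ_B' = 90° − θ_B.
θ_B' = 90° − 40.30° = 49.70°.

θ_B' ≈ 49.70°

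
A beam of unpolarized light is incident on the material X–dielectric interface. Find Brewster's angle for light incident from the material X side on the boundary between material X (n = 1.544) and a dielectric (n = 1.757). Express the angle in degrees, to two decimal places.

θ_B ≈ 48.69°

Here n₂/n₁ = 1.757/1.544 = 1.1380, and Brewster's law gives tan θ_B = n₂/n₁.
θ_B = arctan(1.1380) = 48.69°.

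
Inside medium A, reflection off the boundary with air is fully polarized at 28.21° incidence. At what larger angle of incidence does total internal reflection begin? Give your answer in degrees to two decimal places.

θ_c ≈ 32.44°

tan θ_B = n₂/n₁ = tan 28.21° = 0.5364.
Total internal reflection: sin θ_c = n₂/n₁ = 0.5364.
θ_c = arcsin(0.5364) = 32.44°.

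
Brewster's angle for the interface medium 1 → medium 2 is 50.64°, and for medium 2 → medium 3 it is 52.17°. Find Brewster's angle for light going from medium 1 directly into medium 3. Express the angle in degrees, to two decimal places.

θ_B ≈ 57.51°

n₂/n₁ = tan 50.64° = 1.2192 and n₃/n₂ = tan 52.17° = 1.2878.
So n₃/n₁ = (n₂/n₁)(n₃/n₂) = 1.2192 × 1.2878 = 1.5700.
θ_B(1→3) = arctan(1.5700) = 57.51°.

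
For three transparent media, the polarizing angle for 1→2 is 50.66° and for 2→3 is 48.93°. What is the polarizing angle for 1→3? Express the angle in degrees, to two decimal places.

θ_B ≈ 54.46°

Each Brewster angle gives a ratio: n₂/n₁ = tan 50.66° = 1.2200, n₃/n₂ = tan 48.93° = 1.1475.
n₃/n₁ = 1.4000. Then tan θ_B(1→3) = n₃/n₁, so θ_B(1→3) = arctan(1.4000) = 54.46°.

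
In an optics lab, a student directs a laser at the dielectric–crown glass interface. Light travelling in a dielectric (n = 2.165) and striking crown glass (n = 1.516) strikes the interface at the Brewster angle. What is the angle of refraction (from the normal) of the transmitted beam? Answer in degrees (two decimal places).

First find Brewster's angle: tan θ_B = 1.516/2.165 = 0.7002, giving θ_B = 35.00°.
At Brewster's angle the reflected and refracted rays are perpendicular, so θ_t = 90° − θ_B = 90° − 35.00° = 55.00°.

θ_t ≈ 55.00°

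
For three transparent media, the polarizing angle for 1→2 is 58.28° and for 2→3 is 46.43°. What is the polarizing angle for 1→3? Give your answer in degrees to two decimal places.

Each Brewster angle gives a ratio: n₂/n₁ = tan 58.28° = 1.6179, n₃/n₂ = tan 46.43° = 1.0512.
So n₃/n₁ = (n₂/n₁)(n₃/n₂) = 1.6179 × 1.0512 = 1.7007.
θ_B(1→3) = arctan(1.7007) = 59.55°.

θ_B ≈ 59.55°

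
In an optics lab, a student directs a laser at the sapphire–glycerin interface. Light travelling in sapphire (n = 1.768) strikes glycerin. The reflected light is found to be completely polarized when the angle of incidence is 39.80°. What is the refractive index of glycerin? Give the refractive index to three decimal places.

At the polarizing angle, tan θ_B = n₂/n₁ with n₁ on the incident side (sapphire) and n₂ on the transmitted side (glycerin).
n₂ = n₁ tan θ_B = 1.768 × tan 39.80° = 1.473.

n ≈ 1.473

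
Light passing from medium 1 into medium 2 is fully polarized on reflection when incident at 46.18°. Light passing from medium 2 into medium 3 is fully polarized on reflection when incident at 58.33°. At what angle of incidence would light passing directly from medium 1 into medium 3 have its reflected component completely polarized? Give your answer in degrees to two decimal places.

tan θ_B(1→2) = n₂/n₁ = tan 46.18° = 1.0421.
tan θ_B(2→3) = n₃/n₂ = tan 58.33° = 1.6210.
So n₃/n₁ = (n₂/n₁)(n₃/n₂) = 1.0421 × 1.6210 = 1.6892.
θ_B(1→3) = arctan(1.6892) = 59.37°.

θ_B ≈ 59.37°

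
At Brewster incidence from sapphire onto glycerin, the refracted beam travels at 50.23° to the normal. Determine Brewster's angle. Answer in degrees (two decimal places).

θ_B ≈ 39.77°

Since the reflected and refracted rays are at right angles at the polarizing angle, θ_B + θ_t = 90°.
θ_B = 90° − 50.23° = 39.77°.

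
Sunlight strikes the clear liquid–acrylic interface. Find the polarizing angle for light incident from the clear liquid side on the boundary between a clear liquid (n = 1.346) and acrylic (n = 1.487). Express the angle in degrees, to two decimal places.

Brewster's condition: tan θ_B = n₂/n₁ = 1.487/1.346 = 1.1048. Taking the arctangent, θ_B = 47.85°.

θ_B ≈ 47.85°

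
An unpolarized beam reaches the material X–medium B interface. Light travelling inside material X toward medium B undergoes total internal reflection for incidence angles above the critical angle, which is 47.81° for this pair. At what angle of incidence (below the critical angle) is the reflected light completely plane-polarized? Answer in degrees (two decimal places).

sin θ_c = n₂/n₁, so n₂/n₁ = sin 47.81° = 0.7409.
Brewster: tan θ_B = n₂/n₁ = 0.7409.
θ_B = arctan(0.7409) = 36.54°.

θ_B ≈ 36.54°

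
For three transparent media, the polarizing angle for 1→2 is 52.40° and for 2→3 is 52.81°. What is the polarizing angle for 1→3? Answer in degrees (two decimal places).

θ_B ≈ 59.70°

Each Brewster angle gives a ratio: n₂/n₁ = tan 52.40° = 1.2985, n₃/n₂ = tan 52.81° = 1.3179.
So n₃/n₁ = (n₂/n₁)(n₃/n₂) = 1.2985 × 1.3179 = 1.7114.
θ_B(1→3) = arctan(1.7114) = 59.70°.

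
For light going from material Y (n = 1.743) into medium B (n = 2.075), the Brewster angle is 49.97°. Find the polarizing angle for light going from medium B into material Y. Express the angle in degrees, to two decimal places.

θ_B' ≈ 40.03°

The two Brewster angles are complementary: θ_B' = 90° − θ_B = 90° − 49.97° = 40.03°.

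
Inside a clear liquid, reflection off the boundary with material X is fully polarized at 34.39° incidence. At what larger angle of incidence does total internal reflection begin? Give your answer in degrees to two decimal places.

From Brewster, n₂/n₁ = tan θ_B = tan 34.39° = 0.6845.
Then sin θ_c = n₂/n₁ = 0.6845, so θ_c = arcsin 0.6845 = 43.19°.

θ_c ≈ 43.19°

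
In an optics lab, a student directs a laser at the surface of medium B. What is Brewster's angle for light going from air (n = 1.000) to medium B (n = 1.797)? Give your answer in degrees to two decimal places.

θ_B ≈ 60.90°

Here n₂/n₁ = 1.797/1.000 = 1.7970, and Brewster's law gives tan θ_B = n₂/n₁.
θ_B = arctan(1.7970) = 60.90°.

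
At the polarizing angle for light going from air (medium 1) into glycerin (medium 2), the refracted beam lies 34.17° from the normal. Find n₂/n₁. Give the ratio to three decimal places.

n₂/n₁ ≈ 1.473

θ_B + θ_t = 90°, so θ_B = 90° − 34.17° = 55.83°.
Then n₂/n₁ = tan θ_B = tan 55.83° = 1.473.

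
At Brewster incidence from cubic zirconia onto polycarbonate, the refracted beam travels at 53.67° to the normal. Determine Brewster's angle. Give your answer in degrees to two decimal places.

Since the reflected and refracted rays are at right angles at the polarizing angle, θ_B + θ_t = 90°.
So θ_B = 90° − θ_t = 90° − 53.67° = 36.33°.

θ_B ≈ 36.33°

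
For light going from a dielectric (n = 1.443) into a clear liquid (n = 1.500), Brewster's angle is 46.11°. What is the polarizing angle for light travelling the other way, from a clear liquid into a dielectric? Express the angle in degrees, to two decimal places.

θ_B' ≈ 43.89°

The two Brewster angles are complementary: θ_B' = 90° − θ_B = 90° − 46.11° = 43.89°.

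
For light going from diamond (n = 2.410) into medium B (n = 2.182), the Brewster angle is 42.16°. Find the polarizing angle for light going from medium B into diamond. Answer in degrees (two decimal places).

θ_B' ≈ 47.84°

tan θ_B' = n₁/n₂ = 1/tan θ_B, so θ_B' = 90° − θ_B.
θ_B' = 90° − 42.16° = 47.84°.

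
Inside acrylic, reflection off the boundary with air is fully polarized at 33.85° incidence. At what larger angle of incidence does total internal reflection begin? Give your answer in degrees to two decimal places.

From Brewster, n₂/n₁ = tan θ_B = tan 33.85° = 0.6707.
Then sin θ_c = n₂/n₁ = 0.6707, so θ_c = arcsin 0.6707 = 42.12°.

θ_c ≈ 42.12°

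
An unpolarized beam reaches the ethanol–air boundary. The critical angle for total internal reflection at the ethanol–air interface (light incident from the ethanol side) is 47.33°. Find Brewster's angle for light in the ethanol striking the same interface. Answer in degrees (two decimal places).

sin θ_c = n₂/n₁, so n₂/n₁ = sin 47.33° = 0.7353.
Brewster: tan θ_B = n₂/n₁ = 0.7353.
θ_B = arctan(0.7353) = 36.33°.

θ_B ≈ 36.33°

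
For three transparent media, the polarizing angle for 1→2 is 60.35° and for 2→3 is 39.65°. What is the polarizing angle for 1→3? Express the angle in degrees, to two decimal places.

tan θ_B(1→2) = n₂/n₁ = tan 60.35° = 1.7567.
tan θ_B(2→3) = n₃/n₂ = tan 39.65° = 0.8287.
n₃/n₁ = 1.4559. Then tan θ_B(1→3) = n₃/n₁, so θ_B(1→3) = arctan(1.4559) = 55.52°.

θ_B ≈ 55.52°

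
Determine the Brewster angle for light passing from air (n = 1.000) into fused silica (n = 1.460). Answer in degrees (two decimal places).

θ_B ≈ 55.59°

tan θ_B = n₂/n₁ = 1.460/1.000 = 1.4600.
θ_B = arctan(1.4600) = 55.59°.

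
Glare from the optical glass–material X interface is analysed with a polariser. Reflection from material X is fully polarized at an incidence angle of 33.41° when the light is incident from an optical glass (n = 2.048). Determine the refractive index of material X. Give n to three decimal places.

n ≈ 1.351

At Brewster's angle, tan θ_B = n₂/n₁ with n₁ on the incident side (an optical glass) and n₂ on the transmitted side (material X).
n₂ = n₁ tan θ_B = 2.048 × tan 33.41° = 1.351.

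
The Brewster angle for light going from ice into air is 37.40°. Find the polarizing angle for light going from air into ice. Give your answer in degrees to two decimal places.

θ_B' ≈ 52.60°

tan θ_B' = n₁/n₂ = 1/tan θ_B, so θ_B' = 90° − θ_B.
θ_B' = 90° − 37.40° = 52.60°.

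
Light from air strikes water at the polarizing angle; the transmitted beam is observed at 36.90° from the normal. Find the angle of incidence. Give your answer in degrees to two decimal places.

At Brewster's angle the reflected and refracted rays are perpendicular, so θ_B + θ_t = 90°.
So θ_B = 90° − θ_t = 90° − 36.90° = 53.10°.

θ_B ≈ 53.10°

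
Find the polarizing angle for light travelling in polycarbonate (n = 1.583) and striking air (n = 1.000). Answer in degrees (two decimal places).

Here n₂/n₁ = 1.000/1.583 = 0.6317, and Brewster's law gives tan θ_B = n₂/n₁.
θ_B = arctan(0.6317) = 32.28°.

θ_B ≈ 32.28°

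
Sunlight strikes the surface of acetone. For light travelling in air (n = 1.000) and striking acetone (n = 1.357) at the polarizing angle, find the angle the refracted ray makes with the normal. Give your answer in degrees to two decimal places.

θ_B = arctan(n₂/n₁) = arctan(1.357/1.000) = 53.61°.
At Brewster's angle the reflected and refracted rays are perpendicular, so θ_t = 90° − θ_B = 90° − 53.61° = 36.39°.

θ_t ≈ 36.39°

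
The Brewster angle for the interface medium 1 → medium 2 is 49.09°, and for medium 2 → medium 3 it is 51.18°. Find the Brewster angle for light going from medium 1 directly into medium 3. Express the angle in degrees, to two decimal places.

θ_B ≈ 55.12°

n₂/n₁ = tan 49.09° = 1.1540 and n₃/n₂ = tan 51.18° = 1.2429.
n₃/n₁ = 1.4343. Then tan θ_B(1→3) = n₃/n₁, so θ_B(1→3) = arctan(1.4343) = 55.12°.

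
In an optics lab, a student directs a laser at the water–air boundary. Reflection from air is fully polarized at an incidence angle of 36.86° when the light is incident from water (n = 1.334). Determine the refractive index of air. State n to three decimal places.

n ≈ 1.000

Full polarization of the reflected beam means tan θ_B = n₂/n₁, where n₁ is the incident medium (water).
n₂ = n₁ tan θ_B = 1.334 × tan 36.86° = 1.000.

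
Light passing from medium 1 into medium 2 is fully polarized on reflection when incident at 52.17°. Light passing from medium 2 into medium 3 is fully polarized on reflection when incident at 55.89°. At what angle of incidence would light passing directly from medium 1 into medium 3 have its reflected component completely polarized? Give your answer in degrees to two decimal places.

θ_B ≈ 62.26°

tan θ_B(1→2) = n₂/n₁ = tan 52.17° = 1.2878.
tan θ_B(2→3) = n₃/n₂ = tan 55.89° = 1.4764.
So n₃/n₁ = (n₂/n₁)(n₃/n₂) = 1.2878 × 1.4764 = 1.9014.
θ_B(1→3) = arctan(1.9014) = 62.26°.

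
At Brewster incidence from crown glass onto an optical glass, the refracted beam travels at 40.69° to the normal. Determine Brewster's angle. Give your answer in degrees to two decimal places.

Brewster's condition makes the reflected and refracted beams perpendicular: θ_B + θ_t = 90°.
θ_B = 90° − 40.69° = 49.31°.

θ_B ≈ 49.31°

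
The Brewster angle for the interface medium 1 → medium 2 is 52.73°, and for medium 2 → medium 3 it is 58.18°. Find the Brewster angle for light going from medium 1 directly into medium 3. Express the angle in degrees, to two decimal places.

n₂/n₁ = tan 52.73° = 1.3141 and n₃/n₂ = tan 58.18° = 1.6116.
So n₃/n₁ = (n₂/n₁)(n₃/n₂) = 1.3141 × 1.6116 = 2.1178.
θ_B(1→3) = arctan(2.1178) = 64.72°.

θ_B ≈ 64.72°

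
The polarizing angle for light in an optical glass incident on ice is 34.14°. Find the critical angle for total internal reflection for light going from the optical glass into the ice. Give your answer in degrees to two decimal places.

θ_c ≈ 42.69°

From Brewster, n₂/n₁ = tan θ_B = tan 34.14° = 0.6781.
Then sin θ_c = n₂/n₁ = 0.6781, so θ_c = arcsin 0.6781 = 42.69°.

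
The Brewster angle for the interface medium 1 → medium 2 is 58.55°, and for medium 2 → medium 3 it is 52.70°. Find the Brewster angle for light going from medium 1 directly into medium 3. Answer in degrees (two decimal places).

θ_B ≈ 65.02°

Each Brewster angle gives a ratio: n₂/n₁ = tan 58.55° = 1.6351, n₃/n₂ = tan 52.70° = 1.3127.
Multiplying, n₃/n₁ = 1.6351 × 1.3127 = 2.1463, and θ_B(1→3) = arctan 2.1463 = 65.02°.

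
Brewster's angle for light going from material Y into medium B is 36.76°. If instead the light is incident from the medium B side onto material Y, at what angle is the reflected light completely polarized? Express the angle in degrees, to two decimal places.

θ_B' ≈ 53.24°

tan θ_B' = n₁/n₂ = 1/tan θ_B, so θ_B' = 90° − θ_B.
θ_B' = 90° − 36.76° = 53.24°.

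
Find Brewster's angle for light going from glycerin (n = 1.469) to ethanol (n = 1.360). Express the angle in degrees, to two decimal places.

Here n₂/n₁ = 1.360/1.469 = 0.9258, and Brewster's law gives tan θ_B = n₂/n₁.
So θ_B = arctan 0.9258 = 42.79°.

θ_B ≈ 42.79°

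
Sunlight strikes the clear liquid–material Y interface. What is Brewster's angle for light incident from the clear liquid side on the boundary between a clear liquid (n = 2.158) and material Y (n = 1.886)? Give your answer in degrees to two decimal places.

Here n₂/n₁ = 1.886/2.158 = 0.8740, and Brewster's law gives tan θ_B = n₂/n₁.
θ_B = arctan(0.8740) = 41.15°.

θ_B ≈ 41.15°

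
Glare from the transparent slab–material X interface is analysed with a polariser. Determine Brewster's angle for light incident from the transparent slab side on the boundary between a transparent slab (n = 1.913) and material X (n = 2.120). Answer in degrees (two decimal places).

θ_B ≈ 47.94°

tan θ_B = n₂/n₁ = 2.120/1.913 = 1.1082.
So θ_B = arctan 1.1082 = 47.94°.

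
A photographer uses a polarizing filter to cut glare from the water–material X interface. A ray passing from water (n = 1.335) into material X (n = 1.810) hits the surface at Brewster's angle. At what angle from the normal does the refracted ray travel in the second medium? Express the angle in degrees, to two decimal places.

tan θ_B = n₂/n₁ = 1.810/1.335 = 1.3558, so θ_B = 53.59°.
The refracted ray is perpendicular to the reflected ray, so θ_t = 90° − θ_B = 36.41°.

θ_t ≈ 36.41°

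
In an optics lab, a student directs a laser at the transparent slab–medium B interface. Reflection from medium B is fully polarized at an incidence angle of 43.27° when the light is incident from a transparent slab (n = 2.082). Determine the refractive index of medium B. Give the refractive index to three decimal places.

n ≈ 1.960

Brewster's law: tan θ_B = n₂/n₁ (light incident in a transparent slab, refracted into medium B).
n₂ = n₁ tan θ_B = 2.082 × tan 43.27° = 1.960.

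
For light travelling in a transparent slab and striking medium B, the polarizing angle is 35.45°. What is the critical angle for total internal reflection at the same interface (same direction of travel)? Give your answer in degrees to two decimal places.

From Brewster, n₂/n₁ = tan θ_B = tan 35.45° = 0.7120.
Then sin θ_c = n₂/n₁ = 0.7120, so θ_c = arcsin 0.7120 = 45.40°.

θ_c ≈ 45.40°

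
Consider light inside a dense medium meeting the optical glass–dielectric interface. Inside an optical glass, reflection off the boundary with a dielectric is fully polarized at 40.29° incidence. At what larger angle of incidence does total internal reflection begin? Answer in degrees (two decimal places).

From Brewster, n₂/n₁ = tan θ_B = tan 40.29° = 0.8478.
Then sin θ_c = n₂/n₁ = 0.8478, so θ_c = arcsin 0.8478 = 57.97°.

θ_c ≈ 57.97°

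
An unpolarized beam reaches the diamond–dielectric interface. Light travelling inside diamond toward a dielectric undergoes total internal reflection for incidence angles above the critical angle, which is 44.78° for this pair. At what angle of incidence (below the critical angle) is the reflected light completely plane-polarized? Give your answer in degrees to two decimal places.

sin θ_c = n₂/n₁, so n₂/n₁ = sin 44.78° = 0.7044.
Brewster: tan θ_B = n₂/n₁ = 0.7044.
θ_B = arctan(0.7044) = 35.16°.

θ_B ≈ 35.16°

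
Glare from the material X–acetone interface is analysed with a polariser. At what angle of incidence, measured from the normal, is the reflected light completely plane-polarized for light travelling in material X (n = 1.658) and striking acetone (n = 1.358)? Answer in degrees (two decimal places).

θ_B ≈ 39.32°

The reflected p-component vanishes when tan θ_B = n₂/n₁.
Brewster's condition: tan θ_B = n₂/n₁ = 1.358/1.658 = 0.8191.
So θ_B = arctan 0.8191 = 39.32°.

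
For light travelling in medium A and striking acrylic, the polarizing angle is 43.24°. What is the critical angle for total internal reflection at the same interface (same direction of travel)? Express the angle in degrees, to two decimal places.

θ_c ≈ 70.11°

From Brewster, n₂/n₁ = tan θ_B = tan 43.24° = 0.9404.
Then sin θ_c = n₂/n₁ = 0.9404, so θ_c = arcsin 0.9404 = 70.11°.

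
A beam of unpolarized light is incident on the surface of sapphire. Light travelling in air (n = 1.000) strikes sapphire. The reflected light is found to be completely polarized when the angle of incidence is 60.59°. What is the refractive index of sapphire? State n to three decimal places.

n ≈ 1.774

Full polarization of the reflected beam means tan θ_B = n₂/n₁, where n₁ is the incident medium (air).
n₂ = n₁ tan θ_B = 1.000 × tan 60.59° = 1.774.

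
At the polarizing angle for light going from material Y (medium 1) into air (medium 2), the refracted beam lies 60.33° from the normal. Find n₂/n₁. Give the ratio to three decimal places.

n₂/n₁ ≈ 0.570

θ_B + θ_t = 90°, so θ_B = 90° − 60.33° = 29.67°.
tan θ_B = n₂/n₁, so n₂/n₁ = tan 29.67° = 0.570.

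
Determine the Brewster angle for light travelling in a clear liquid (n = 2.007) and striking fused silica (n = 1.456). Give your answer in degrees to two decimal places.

θ_B ≈ 35.96°

At Brewster's angle the reflected and refracted rays are perpendicular, which with Snell's law gives tan θ_B = n₂/n₁.
Here n₂/n₁ = 1.456/2.007 = 0.7255, and Brewster's law gives tan θ_B = n₂/n₁.
θ_B = arctan(0.7255) = 35.96°.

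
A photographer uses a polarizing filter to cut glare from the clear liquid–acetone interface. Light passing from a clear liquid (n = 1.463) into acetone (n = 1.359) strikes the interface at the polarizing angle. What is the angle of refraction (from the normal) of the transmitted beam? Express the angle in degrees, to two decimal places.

First find Brewster's angle: tan θ_B = 1.359/1.463 = 0.9289, giving θ_B = 42.89°.
Since θ_B + θ_t = 90° at Brewster incidence, θ_t = 90° − 42.89° = 47.11°.

θ_t ≈ 47.11°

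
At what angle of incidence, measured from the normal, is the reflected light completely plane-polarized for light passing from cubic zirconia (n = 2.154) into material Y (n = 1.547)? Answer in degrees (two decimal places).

θ_B ≈ 35.69°

Here n₂/n₁ = 1.547/2.154 = 0.7182, and Brewster's law gives tan θ_B = n₂/n₁.
θ_B = arctan(0.7182) = 35.69°.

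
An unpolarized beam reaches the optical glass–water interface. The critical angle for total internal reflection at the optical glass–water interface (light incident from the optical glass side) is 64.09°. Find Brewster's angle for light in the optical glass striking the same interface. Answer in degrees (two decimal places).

At the critical angle sin θ_c = n₂/n₁, giving n₂/n₁ = sin 64.09° = 0.8995.
Then tan θ_B = n₂/n₁ = 0.8995, so θ_B = arctan 0.8995 = 41.97°.

θ_B ≈ 41.97°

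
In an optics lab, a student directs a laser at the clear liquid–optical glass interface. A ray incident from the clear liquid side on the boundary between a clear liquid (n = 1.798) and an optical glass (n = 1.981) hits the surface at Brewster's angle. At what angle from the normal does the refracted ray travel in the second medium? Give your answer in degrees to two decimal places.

θ_B = arctan(n₂/n₁) = arctan(1.981/1.798) = 47.77°.
Since θ_B + θ_t = 90° at Brewster incidence, θ_t = 90° − 47.77° = 42.23°.

θ_t ≈ 42.23°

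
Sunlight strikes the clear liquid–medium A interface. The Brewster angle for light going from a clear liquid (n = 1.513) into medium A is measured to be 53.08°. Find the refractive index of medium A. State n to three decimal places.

n ≈ 2.014

At the Brewster angle, tan θ_B = n₂/n₁ with n₁ on the incident side (a clear liquid) and n₂ on the transmitted side (medium A).
n₂ = n₁ tan θ_B = 1.513 × tan 53.08° = 2.014.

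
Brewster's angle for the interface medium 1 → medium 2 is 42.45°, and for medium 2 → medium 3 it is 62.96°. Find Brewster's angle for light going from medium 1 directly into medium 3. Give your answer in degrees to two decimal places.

tan θ_B(1→2) = n₂/n₁ = tan 42.45° = 0.9147.
tan θ_B(2→3) = n₃/n₂ = tan 62.96° = 1.9592.
n₃/n₁ = 1.7922. Then tan θ_B(1→3) = n₃/n₁, so θ_B(1→3) = arctan(1.7922) = 60.84°.

θ_B ≈ 60.84°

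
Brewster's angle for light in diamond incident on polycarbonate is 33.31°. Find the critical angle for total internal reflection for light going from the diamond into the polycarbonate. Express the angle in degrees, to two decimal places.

n₂/n₁ = tan 33.31° = 0.6571; the critical angle satisfies sin θ_c = n₂/n₁.
θ_c = arcsin(0.6571) = 41.08°.

θ_c ≈ 41.08°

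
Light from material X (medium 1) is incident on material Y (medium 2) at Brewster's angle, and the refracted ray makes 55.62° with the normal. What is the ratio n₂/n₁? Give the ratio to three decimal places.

n₂/n₁ ≈ 0.684

At Brewster incidence θ_B = 90° − θ_t = 90° − 55.62° = 34.38°.
Then n₂/n₁ = tan θ_B = tan 34.38° = 0.684.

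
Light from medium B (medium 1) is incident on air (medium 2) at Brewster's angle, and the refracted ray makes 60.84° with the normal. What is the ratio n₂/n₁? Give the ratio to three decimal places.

At Brewster incidence θ_B = 90° − θ_t = 90° − 60.84° = 29.16°.
tan θ_B = n₂/n₁, so n₂/n₁ = tan 29.16° = 0.558.

n₂/n₁ ≈ 0.558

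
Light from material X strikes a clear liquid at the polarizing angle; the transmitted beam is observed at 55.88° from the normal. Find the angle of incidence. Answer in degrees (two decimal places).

θ_B ≈ 34.12°

Brewster's condition makes the reflected and refracted beams perpendicular: θ_B + θ_t = 90°.
θ_B = 90° − 55.88° = 34.12°.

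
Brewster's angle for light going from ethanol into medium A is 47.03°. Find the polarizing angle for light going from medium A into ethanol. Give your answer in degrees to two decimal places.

tan θ_B' = n₁/n₂ = 1/tan θ_B, so θ_B' = 90° − θ_B.
θ_B' = 90° − 47.03° = 42.97°.

θ_B' ≈ 42.97°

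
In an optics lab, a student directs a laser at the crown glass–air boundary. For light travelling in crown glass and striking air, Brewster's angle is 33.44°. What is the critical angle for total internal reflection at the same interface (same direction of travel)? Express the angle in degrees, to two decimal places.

θ_c ≈ 41.33°

From Brewster, n₂/n₁ = tan θ_B = tan 33.44° = 0.6604.
Then sin θ_c = n₂/n₁ = 0.6604, so θ_c = arcsin 0.6604 = 41.33°.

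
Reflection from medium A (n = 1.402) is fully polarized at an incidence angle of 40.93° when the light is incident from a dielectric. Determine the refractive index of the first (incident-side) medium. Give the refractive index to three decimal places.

Full polarization of the reflected beam means tan θ_B = n₂/n₁, where n₁ is the incident medium (a dielectric).
n₁ = n₂ / tan θ_B = 1.402 / tan 40.93° = 1.617.

n ≈ 1.617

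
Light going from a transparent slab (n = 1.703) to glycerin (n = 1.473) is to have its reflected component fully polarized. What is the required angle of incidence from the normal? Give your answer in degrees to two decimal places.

The reflected p-component vanishes when tan θ_B = n₂/n₁.
tan θ_B = n₂/n₁ = 1.473/1.703 = 0.8649.
θ_B = arctan(0.8649) = 40.86°.

θ_B ≈ 40.86°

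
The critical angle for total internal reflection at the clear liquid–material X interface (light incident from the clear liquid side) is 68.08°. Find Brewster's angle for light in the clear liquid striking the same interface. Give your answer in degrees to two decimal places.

θ_B ≈ 42.85°

n₂/n₁ = sin θ_c = sin 68.08° = 0.9277.
tan θ_B equals the same ratio, so θ_B = arctan(0.9277) = 42.85°.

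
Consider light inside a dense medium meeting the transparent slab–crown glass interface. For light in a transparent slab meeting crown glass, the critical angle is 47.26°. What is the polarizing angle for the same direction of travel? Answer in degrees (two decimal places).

θ_B ≈ 36.30°

sin θ_c = n₂/n₁, so n₂/n₁ = sin 47.26° = 0.7344.
Brewster: tan θ_B = n₂/n₁ = 0.7344.
θ_B = arctan(0.7344) = 36.30°.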